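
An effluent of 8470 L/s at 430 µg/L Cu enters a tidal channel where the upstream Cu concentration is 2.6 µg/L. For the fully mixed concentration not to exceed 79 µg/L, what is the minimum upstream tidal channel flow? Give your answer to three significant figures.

38900 L/s

Set C_mix = 79: (Q·2.600 + 8470·430.0) / (Q + 8470) = 79
→ Q = 8470·(430.0 − 79)/(79 − 2.600) = 38910 L/s.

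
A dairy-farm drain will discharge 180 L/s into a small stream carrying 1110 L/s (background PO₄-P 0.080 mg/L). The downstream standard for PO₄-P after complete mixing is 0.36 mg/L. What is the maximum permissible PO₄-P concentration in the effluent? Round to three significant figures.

At the limit, (Qr·Cr + Qe·Cₑ)/(Qr + Qe) = 0.36:
Cₑ = (1290·0.36 − 1110·0.08000) / 180.0 = 2.087 mg/L.

2.09 mg/L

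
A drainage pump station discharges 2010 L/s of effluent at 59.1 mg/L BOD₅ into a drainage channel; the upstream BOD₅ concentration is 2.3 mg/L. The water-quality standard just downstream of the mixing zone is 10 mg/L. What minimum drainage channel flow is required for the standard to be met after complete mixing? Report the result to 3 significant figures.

Set C_mix = 10: (Q·2.300 + 2010·59.10) / (Q + 2010) = 10
→ Q = 2010·(59.10 − 10)/(10 − 2.300) = 12820 L/s.

12800 L/s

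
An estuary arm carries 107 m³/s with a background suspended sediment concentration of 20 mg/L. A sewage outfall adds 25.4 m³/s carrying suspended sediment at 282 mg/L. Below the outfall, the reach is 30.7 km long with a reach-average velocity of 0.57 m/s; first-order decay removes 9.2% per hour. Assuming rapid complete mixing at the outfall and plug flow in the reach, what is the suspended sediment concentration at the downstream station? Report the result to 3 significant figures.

Flow-weighted average: C = (107.0·20.00 + 25.40·282.0) / 132.4 = 9303/132.4 = 70.26 mg/L.
Travel time t = 30.7·1000 / 0.57 = 53860 s = 14.96 h.
9.2%/h lost → k = −ln(1 − 0.092) = 0.09651 h⁻¹.
Applying C = C₀e^(−kt): 70.26 × 0.2360 = 16.58 mg/L.

16.6 mg/L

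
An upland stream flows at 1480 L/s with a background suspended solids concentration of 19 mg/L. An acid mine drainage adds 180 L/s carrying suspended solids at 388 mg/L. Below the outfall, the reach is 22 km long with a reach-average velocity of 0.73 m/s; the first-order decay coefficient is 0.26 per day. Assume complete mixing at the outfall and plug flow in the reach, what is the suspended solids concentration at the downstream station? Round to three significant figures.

53.9 mg/L

Mixed concentration C = ΣQC/ΣQ = (1480·19.00 + 180.0·388.0) / 1660 = 97960/1660 = 59.01 mg/L.
Travel time t = 22·1000 / 0.73 = 30140 s = 8.371 h.
Decay over the reach: 59.01·exp(−kt) = 59.01·0.9133 = 53.90 mg/L.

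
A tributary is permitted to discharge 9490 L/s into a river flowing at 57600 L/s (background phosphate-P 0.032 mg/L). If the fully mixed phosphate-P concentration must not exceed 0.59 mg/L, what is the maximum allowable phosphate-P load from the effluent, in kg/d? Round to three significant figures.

3260 kg/d

Mass balance at the limit: 57600·0.03200 + 9490·Cₑ = 67090·0.59 → Cₑ = 3.977 mg/L.
9490 L/s = 9.490 m³/s. Load = 9.490 m³/s × 3.977 g/m³ × 86 400 s/d = 3261 kg/d.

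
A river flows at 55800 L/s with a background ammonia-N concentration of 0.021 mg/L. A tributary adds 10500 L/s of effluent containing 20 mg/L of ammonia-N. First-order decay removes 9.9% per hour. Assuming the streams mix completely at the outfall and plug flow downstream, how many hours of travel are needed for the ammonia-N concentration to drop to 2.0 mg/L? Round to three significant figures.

Mixed concentration C = ΣQC/ΣQ = (55800·0.02100 + 10500·20.00) / 66300 = 211200/66300 = 3.185 mg/L.
9.9%/h lost → k = −ln(1 − 0.099) = 0.1043 h⁻¹.
3.185·exp(−k·t) = 2.0 → t = ln(3.185/2.0)/k = 16070 s = 4.464 h.

4.46 h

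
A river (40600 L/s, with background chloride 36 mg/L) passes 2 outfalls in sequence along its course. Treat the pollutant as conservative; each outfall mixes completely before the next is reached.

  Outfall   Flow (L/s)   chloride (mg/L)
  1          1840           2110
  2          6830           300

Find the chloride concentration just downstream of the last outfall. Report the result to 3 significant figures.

150 mg/L

Outfall 1: combined Q = 42440 L/s; C = (40600·36.00 + 1840·2110)/42440 = 125.9 mg/L.
Outfall 2: combined Q = 49270 L/s; C = (42440·125.9 + 6830·300.0)/49270 = 150.1 mg/L.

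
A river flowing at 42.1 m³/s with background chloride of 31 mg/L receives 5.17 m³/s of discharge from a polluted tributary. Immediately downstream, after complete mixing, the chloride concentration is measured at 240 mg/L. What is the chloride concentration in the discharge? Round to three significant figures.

1940 mg/L

Mass balance: 42.10·31.00 + 5.170·Cₑ = 47.27·240.0
→ Cₑ = (47.27·240.0 − 42.10·31.00) / 5.170 = 1942 mg/L.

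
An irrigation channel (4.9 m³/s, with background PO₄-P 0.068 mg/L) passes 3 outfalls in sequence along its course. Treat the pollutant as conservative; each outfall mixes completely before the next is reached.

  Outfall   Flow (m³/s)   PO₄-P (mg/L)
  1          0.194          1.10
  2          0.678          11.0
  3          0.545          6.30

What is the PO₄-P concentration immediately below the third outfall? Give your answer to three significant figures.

After outfall 1: Q = 4.900 + 0.1940 = 5.094 m³/s; C = (4.900·0.06800 + 0.1940·1.100)/5.094 = 0.1073 mg/L.
After outfall 2: Q = 5.094 + 0.6780 = 5.772 m³/s; C = (5.094·0.1073 + 0.6780·11.00)/5.772 = 1.387 mg/L.
After outfall 3: Q = 5.772 + 0.5450 = 6.317 m³/s; C = (5.772·1.387 + 0.5450·6.300)/6.317 = 1.811 mg/L.

1.81 mg/L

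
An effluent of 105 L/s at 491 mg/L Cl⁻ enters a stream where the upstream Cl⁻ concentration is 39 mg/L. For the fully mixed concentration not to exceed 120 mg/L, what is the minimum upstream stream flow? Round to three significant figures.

Set C_mix = 120: (Q·39.00 + 105.0·491.0) / (Q + 105.0) = 120
→ Q = 105.0·(491.0 − 120)/(120 − 39.00) = 480.9 L/s.

481 L/s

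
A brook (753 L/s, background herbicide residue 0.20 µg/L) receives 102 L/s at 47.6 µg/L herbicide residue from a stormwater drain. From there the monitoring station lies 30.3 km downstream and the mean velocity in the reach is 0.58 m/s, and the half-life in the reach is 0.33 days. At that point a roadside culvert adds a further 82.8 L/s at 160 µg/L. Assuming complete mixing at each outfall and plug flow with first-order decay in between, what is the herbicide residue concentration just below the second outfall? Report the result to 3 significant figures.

Mass balance: C = (753.0·0.2000 + 102.0·47.60) / 855.0 = 5006/855.0 = 5.855 µg/L; combined flow 855.0 L/s.
Travel time t = 30.3·1000 / 0.58 = 52240 s = 14.51 h.
Half-life 0.33 d → k = ln 2 / 0.33 = 2.100 d⁻¹.
First-order decay: C = 5.855·exp(−k·t) = 5.855·0.2808 = 1.644 µg/L.
At the second outfall, C = (855.0·1.644 + 82.80·160.0) / (855.0 + 82.80) = 15.63 µg/L.

15.6 µg/L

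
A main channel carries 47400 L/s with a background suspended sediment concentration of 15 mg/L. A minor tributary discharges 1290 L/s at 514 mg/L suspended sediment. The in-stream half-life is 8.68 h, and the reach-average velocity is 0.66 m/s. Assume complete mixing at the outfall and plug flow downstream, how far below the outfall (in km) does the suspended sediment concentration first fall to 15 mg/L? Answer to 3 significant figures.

18.8 km

Mass balance: C = (47400·15.00 + 1290·514.0) / 48690 = 1374000/48690 = 28.22 mg/L.
Half-life 8.68 h → k = ln 2 / 8.68 = 0.07986 h⁻¹ = 1.917 d⁻¹.
Set 28.22·exp(−k·t) = 15 → t = ln(28.22/15)/k = 28490 s = 7.914 h.
Distance = v·t = 0.66·28490 = 18800 m = 18.80 km.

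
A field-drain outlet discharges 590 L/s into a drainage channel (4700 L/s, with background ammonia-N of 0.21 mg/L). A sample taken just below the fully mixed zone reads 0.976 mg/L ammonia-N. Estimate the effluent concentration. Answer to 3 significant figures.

Mass balance: 4700·0.2100 + 590.0·Cₑ = 5290·0.9760
→ Cₑ = (5290·0.9760 − 4700·0.2100) / 590.0 = 7.078 mg/L.

7.08 mg/L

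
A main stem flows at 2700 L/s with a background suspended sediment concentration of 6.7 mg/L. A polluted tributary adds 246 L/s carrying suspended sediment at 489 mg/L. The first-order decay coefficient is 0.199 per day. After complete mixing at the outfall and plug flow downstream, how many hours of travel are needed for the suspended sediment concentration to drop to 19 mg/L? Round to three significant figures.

Flow-weighted average: C = (2700·6.700 + 246.0·489.0) / 2946 = 138400/2946 = 46.97 mg/L.
46.97·exp(−k·t) = 19 → t = ln(46.97/19)/k = 393000 s = 109.2 h.

109 h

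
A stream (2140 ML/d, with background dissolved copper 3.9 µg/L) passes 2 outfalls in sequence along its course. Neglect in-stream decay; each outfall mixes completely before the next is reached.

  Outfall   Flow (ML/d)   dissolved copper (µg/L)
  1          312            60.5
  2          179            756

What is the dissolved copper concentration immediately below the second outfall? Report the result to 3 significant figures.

61.8 µg/L

Outfall 1: combined Q = 2452 ML/d; C = (2140·3.900 + 312.0·60.50)/2452 = 11.10 µg/L.
Outfall 2: combined Q = 2631 ML/d; C = (2452·11.10 + 179.0·756.0)/2631 = 61.78 µg/L.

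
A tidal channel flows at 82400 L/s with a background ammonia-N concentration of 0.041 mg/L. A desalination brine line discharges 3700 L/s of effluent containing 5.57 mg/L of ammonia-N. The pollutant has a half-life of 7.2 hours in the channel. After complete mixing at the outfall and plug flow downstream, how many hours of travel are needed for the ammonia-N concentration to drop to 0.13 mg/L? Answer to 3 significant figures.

7.92 h

Flow-weighted average: C = (82400·0.04100 + 3700·5.570) / 86100 = 23990/86100 = 0.2786 mg/L.
Half-life 7.2 h → k = ln 2 / 7.2 = 0.09627 h⁻¹ = 2.310 d⁻¹.
0.2786·exp(−k·t) = 0.13 → t = ln(0.2786/0.13)/k = 28500 s = 7.918 h.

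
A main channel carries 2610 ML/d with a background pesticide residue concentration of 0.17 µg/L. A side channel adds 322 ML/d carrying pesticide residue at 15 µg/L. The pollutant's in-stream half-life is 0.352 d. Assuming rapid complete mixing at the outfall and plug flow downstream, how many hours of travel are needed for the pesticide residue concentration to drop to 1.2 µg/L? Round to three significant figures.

4.93 h

Conservation of mass: C = (2610·0.1700 + 322.0·15.00) / 2932 = 5274/2932 = 1.799 µg/L.
Half-life 0.352 d → k = ln 2 / 0.352 = 1.969 d⁻¹.
1.799·exp(−k·t) = 1.2 → t = ln(1.799/1.2)/k = 17760 s = 4.933 h.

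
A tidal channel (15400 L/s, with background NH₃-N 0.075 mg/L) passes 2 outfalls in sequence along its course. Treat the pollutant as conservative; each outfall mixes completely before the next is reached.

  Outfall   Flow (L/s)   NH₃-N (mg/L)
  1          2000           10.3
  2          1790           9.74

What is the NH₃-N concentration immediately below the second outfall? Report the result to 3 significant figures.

Outfall 1: combined Q = 17400 L/s; C = (15400·0.07500 + 2000·10.30)/17400 = 1.250 mg/L.
Outfall 2: combined Q = 19190 L/s; C = (17400·1.250 + 1790·9.740)/19190 = 2.042 mg/L.

2.04 mg/L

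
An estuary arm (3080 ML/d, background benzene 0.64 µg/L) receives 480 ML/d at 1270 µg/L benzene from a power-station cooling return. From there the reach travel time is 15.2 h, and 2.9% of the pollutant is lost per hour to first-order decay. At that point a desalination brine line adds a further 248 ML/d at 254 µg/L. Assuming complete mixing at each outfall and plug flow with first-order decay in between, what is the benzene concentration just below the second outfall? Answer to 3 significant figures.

Mixed concentration C = ΣQC/ΣQ = (3080·0.6400 + 480.0·1270) / 3560 = 611600/3560 = 171.8 µg/L; combined flow 3560 ML/d.
2.9%/h lost → k = −ln(1 − 0.029) = 0.02943 h⁻¹.
Decay over the reach: 171.8·exp(−kt) = 171.8·0.6393 = 109.8 µg/L.
At the second outfall, C = (3560·109.8 + 248.0·254.0) / (3560 + 248.0) = 119.2 µg/L.

119 µg/L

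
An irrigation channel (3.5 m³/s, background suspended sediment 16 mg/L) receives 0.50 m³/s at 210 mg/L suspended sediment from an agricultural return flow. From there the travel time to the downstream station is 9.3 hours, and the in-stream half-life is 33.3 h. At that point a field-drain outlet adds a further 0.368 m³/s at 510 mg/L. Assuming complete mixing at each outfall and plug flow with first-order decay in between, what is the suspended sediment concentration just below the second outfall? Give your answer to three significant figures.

Mass balance: C = (3.500·16.00 + 0.5000·210.0) / 4.000 = 161.0/4.000 = 40.25 mg/L; combined flow 4.000 m³/s.
Half-life 33.3 h → k = ln 2 / 33.3 = 0.02082 h⁻¹ = 0.4996 d⁻¹.
Decay over the reach: 40.25·exp(−kt) = 40.25·0.8240 = 33.17 mg/L.
At the second outfall, C = (4.000·33.17 + 0.3680·510.0) / (4.000 + 0.3680) = 73.34 mg/L.

73.3 mg/L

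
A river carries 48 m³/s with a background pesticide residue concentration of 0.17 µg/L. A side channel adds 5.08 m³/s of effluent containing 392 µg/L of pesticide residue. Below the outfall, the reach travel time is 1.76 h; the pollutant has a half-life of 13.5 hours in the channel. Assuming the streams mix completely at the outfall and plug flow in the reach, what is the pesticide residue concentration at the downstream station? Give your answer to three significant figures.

34.4 µg/L

Mixed concentration C = ΣQC/ΣQ = (48.00·0.1700 + 5.080·392.0) / 53.08 = 2000/53.08 = 37.67 µg/L.
Half-life 13.5 h → k = ln 2 / 13.5 = 0.05134 h⁻¹ = 1.232 d⁻¹.
After decay, C = 37.67 × e^(−kt) = 37.67 × 0.9136 = 34.42 µg/L.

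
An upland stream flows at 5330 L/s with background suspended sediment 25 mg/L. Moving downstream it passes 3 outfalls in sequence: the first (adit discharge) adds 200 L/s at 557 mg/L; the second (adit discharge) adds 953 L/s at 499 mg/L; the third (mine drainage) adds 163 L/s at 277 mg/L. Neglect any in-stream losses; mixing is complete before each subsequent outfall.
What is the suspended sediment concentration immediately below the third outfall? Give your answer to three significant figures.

Outfall 1: combined Q = 5530 L/s; C = (5330·25.00 + 200.0·557.0)/5530 = 44.24 mg/L.
Outfall 2: combined Q = 6483 L/s; C = (5530·44.24 + 953.0·499.0)/6483 = 111.1 mg/L.
Outfall 3: combined Q = 6646 L/s; C = (6483·111.1 + 163.0·277.0)/6646 = 115.2 mg/L.

115 mg/L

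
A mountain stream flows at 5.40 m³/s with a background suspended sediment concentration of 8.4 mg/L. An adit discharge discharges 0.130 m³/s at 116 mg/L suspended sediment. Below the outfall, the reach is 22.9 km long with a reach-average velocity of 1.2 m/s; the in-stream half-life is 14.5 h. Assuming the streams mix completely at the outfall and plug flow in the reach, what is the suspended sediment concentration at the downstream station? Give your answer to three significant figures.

Flow-weighted average: C = (5.400·8.400 + 0.1300·116.0) / 5.530 = 60.44/5.530 = 10.93 mg/L.
Travel time t = 22.9·1000 / 1.2 = 19080 s = 5.301 h.
Half-life 14.5 h → k = ln 2 / 14.5 = 0.04780 h⁻¹ = 1.147 d⁻¹.
Decay over the reach: 10.93·exp(−kt) = 10.93·0.7762 = 8.483 mg/L.

8.48 mg/L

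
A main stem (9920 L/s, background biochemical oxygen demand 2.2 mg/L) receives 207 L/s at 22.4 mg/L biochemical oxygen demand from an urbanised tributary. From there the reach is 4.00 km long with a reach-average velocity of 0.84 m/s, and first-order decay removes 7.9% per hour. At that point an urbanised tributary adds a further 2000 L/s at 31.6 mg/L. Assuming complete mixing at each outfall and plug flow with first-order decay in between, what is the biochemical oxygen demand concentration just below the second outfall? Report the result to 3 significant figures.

7.17 mg/L

Flow-weighted average: C = (9920·2.200 + 207.0·22.40) / 10130 = 26460/10130 = 2.613 mg/L; combined flow 10130 L/s.
Travel time t = 4.00·1000 / 0.84 = 4762 s = 1.323 h.
7.9%/h lost → k = −ln(1 − 0.079) = 0.08230 h⁻¹.
After decay, C = 2.613 × e^(−kt) = 2.613 × 0.8969 = 2.343 mg/L.
At the second outfall, C = (10130·2.343 + 2000·31.60) / (10130 + 2000) = 7.168 mg/L.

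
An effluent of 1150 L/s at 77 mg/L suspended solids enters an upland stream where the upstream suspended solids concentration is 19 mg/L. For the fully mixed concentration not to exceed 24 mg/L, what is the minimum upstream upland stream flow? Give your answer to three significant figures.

12200 L/s

Set C_mix = 24: (Q·19.00 + 1150·77.00) / (Q + 1150) = 24
→ Q = 1150·(77.00 − 24)/(24 − 19.00) = 12190 L/s.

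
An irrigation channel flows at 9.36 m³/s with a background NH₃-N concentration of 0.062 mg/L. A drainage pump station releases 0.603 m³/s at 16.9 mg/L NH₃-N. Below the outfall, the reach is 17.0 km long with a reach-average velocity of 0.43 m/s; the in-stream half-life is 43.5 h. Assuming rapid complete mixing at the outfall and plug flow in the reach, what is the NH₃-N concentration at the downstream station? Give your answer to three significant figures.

Flow-weighted average: C = (9.360·0.06200 + 0.6030·16.90) / 9.963 = 10.77/9.963 = 1.081 mg/L.
Travel time t = 17.0·1000 / 0.43 = 39530 s = 10.98 h.
Half-life 43.5 h → k = ln 2 / 43.5 = 0.01593 h⁻¹ = 0.3824 d⁻¹.
After decay, C = 1.081 × e^(−kt) = 1.081 × 0.8395 = 0.9075 mg/L.

0.908 mg/L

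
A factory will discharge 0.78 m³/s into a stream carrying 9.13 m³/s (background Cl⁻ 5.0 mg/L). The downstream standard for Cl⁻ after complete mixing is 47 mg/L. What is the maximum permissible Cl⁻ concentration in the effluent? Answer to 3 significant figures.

539 mg/L

At the limit, (Qr·Cr + Qe·Cₑ)/(Qr + Qe) = 47:
Cₑ = (9.910·47 − 9.130·5.000) / 0.7800 = 538.6 mg/L.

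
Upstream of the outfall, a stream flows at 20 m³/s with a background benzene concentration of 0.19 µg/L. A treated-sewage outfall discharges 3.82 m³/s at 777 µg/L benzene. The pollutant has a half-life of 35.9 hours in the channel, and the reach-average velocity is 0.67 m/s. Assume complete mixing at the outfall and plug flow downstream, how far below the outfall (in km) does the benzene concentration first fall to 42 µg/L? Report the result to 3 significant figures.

136 km

After mixing, C = (20.00·0.1900 + 3.820·777.0) / 23.82 = 2972/23.82 = 124.8 µg/L.
Half-life 35.9 h → k = ln 2 / 35.9 = 0.01931 h⁻¹ = 0.4634 d⁻¹.
Set 124.8·exp(−k·t) = 42 → t = ln(124.8/42)/k = 203000 s = 56.39 h.
Distance = v·t = 0.67·203000 = 136000 m = 136.0 km.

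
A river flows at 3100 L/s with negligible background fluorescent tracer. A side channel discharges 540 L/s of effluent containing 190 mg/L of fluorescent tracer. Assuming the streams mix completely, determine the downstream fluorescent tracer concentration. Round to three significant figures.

Mass balance: C = (3100·0 + 540.0·190.0) / 3640 = 102600/3640 = 28.19 mg/L.

28.2 mg/L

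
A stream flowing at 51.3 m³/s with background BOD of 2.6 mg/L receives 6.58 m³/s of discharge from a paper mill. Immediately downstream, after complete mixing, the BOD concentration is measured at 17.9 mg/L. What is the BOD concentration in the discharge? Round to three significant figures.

Mass balance: 51.30·2.600 + 6.580·Cₑ = 57.88·17.90
→ Cₑ = (57.88·17.90 − 51.30·2.600) / 6.580 = 137.2 mg/L.

137 mg/L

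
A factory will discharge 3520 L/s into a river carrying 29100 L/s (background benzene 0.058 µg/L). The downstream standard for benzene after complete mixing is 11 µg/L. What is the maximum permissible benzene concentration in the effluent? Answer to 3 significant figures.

101 µg/L

At the limit, (Qr·Cr + Qe·Cₑ)/(Qr + Qe) = 11:
Cₑ = (32620·11 − 29100·0.05800) / 3520 = 101.5 µg/L.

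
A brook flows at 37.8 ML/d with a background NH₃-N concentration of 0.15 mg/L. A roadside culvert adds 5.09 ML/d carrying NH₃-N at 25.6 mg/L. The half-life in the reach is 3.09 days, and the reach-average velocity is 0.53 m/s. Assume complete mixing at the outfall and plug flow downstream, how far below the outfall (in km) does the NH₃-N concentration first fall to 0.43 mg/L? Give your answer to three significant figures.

408 km

Mass balance: C = (37.80·0.1500 + 5.090·25.60) / 42.89 = 136.0/42.89 = 3.170 mg/L.
Half-life 3.09 d → k = ln 2 / 3.09 = 0.2243 d⁻¹.
Set 3.170·exp(−k·t) = 0.43 → t = ln(3.170/0.43)/k = 769500 s = 213.7 h.
Distance = v·t = 0.53·769500 = 407800 m = 407.8 km.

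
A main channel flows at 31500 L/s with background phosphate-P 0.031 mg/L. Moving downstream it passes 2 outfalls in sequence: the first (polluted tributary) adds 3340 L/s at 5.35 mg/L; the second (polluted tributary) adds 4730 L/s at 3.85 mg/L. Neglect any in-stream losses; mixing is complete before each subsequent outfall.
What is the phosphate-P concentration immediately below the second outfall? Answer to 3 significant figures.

After outfall 1: Q = 31500 + 3340 = 34840 L/s; C = (31500·0.03100 + 3340·5.350)/34840 = 0.5409 mg/L.
After outfall 2: Q = 34840 + 4730 = 39570 L/s; C = (34840·0.5409 + 4730·3.850)/39570 = 0.9365 mg/L.

0.936 mg/L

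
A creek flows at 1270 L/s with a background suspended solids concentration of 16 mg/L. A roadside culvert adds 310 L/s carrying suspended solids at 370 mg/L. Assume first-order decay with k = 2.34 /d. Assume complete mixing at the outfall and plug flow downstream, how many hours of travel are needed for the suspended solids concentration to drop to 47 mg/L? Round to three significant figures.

After mixing, C = (1270·16.00 + 310.0·370.0) / 1580 = 135000/1580 = 85.46 mg/L.
85.46·exp(−k·t) = 47 → t = ln(85.46/47)/k = 22070 s = 6.132 h.

6.13 h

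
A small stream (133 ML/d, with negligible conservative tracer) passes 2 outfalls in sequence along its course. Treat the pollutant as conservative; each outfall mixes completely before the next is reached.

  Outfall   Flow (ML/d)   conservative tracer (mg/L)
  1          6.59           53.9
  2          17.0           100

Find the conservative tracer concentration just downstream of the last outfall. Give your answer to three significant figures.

13.1 mg/L

Outfall 1: combined Q = 139.6 ML/d; C = (133.0·0 + 6.590·53.90)/139.6 = 2.545 mg/L.
Outfall 2: combined Q = 156.6 ML/d; C = (139.6·2.545 + 17.00·100.0)/156.6 = 13.12 mg/L.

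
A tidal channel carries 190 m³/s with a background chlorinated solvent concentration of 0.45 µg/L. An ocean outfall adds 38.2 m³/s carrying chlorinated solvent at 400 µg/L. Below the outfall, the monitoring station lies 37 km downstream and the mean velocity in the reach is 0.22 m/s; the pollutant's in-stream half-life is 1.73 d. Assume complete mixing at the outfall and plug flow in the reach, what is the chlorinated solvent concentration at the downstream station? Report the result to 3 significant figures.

30.9 µg/L

After mixing, C = (190.0·0.4500 + 38.20·400.0) / 228.2 = 15370/228.2 = 67.33 µg/L.
Travel time t = 37·1000 / 0.22 = 168200 s = 46.72 h.
Half-life 1.73 d → k = ln 2 / 1.73 = 0.4007 d⁻¹.
After decay, C = 67.33 × e^(−kt) = 67.33 × 0.4584 = 30.87 µg/L.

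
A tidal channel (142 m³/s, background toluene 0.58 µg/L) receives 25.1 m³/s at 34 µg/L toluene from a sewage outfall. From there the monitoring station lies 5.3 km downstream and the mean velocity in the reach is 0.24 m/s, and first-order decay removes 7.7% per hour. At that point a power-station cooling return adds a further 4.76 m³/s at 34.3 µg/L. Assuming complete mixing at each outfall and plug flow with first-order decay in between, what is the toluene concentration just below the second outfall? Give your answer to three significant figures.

4.28 µg/L

After mixing, C = (142.0·0.5800 + 25.10·34.00) / 167.1 = 935.8/167.1 = 5.600 µg/L; combined flow 167.1 m³/s.
Travel time t = 5.3·1000 / 0.24 = 22080 s = 6.134 h.
7.7%/h lost → k = −ln(1 − 0.077) = 0.08013 h⁻¹.
Decay over the reach: 5.600·exp(−kt) = 5.600·0.6117 = 3.426 µg/L.
Second outfall: C = (167.1·3.426 + 4.760·34.30)/171.9 = 4.281 µg/L.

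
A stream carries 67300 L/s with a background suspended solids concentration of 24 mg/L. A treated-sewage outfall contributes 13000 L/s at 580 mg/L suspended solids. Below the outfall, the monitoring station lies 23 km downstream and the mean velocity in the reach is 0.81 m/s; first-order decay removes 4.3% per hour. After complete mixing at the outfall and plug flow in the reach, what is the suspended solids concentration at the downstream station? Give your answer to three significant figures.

After mixing, C = (67300·24.00 + 13000·580.0) / 80300 = 9155000/80300 = 114.0 mg/L.
Travel time t = 23·1000 / 0.81 = 28400 s = 7.888 h.
4.3%/h lost → k = −ln(1 − 0.043) = 0.04395 h⁻¹.
First-order decay: C = 114.0·exp(−k·t) = 114.0·0.7070 = 80.61 mg/L.

80.6 mg/L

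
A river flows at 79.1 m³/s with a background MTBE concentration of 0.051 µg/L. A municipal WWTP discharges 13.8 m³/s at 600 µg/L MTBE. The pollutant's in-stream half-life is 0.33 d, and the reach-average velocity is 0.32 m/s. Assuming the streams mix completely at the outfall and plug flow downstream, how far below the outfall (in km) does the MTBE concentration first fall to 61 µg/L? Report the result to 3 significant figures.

5.00 km

After mixing, C = (79.10·0.05100 + 13.80·600.0) / 92.90 = 8284/92.90 = 89.17 µg/L.
Half-life 0.33 d → k = ln 2 / 0.33 = 2.100 d⁻¹.
Set 89.17·exp(−k·t) = 61 → t = ln(89.17/61)/k = 15620 s = 4.338 h.
Distance = v·t = 0.32·15620 = 4998 m = 4.998 km.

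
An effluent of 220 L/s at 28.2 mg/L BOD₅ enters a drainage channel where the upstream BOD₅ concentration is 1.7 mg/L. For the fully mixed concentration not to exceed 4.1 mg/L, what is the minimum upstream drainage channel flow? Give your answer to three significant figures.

Set C_mix = 4.1: (Q·1.700 + 220.0·28.20) / (Q + 220.0) = 4.1
→ Q = 220.0·(28.20 − 4.1)/(4.1 − 1.700) = 2209 L/s.

2210 L/s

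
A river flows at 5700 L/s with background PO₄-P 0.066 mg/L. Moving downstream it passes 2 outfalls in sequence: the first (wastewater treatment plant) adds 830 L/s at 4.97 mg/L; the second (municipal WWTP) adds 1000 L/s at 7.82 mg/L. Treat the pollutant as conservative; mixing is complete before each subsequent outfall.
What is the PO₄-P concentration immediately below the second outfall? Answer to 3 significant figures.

Outfall 1: combined Q = 6530 L/s; C = (5700·0.06600 + 830.0·4.970)/6530 = 0.6893 mg/L.
Outfall 2: combined Q = 7530 L/s; C = (6530·0.6893 + 1000·7.820)/7530 = 1.636 mg/L.

1.64 mg/L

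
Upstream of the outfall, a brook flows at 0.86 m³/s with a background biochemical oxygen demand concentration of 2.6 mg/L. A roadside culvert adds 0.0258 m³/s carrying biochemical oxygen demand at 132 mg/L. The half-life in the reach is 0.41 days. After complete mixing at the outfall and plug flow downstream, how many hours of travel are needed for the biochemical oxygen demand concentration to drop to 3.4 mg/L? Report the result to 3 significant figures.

8.91 h

Mass balance: C = (0.8600·2.600 + 0.02580·132.0) / 0.8858 = 5.642/0.8858 = 6.369 mg/L.
Half-life 0.41 d → k = ln 2 / 0.41 = 1.691 d⁻¹.
6.369·exp(−k·t) = 3.4 → t = ln(6.369/3.4)/k = 32080 s = 8.910 h.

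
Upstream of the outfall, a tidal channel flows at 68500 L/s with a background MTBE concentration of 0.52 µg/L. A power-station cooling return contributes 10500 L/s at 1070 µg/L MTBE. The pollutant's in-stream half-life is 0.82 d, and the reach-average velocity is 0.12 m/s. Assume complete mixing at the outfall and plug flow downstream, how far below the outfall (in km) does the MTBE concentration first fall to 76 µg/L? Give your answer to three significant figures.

7.72 km

Flow-weighted average: C = (68500·0.5200 + 10500·1070) / 79000 = 11270000/79000 = 142.7 µg/L.
Half-life 0.82 d → k = ln 2 / 0.82 = 0.8453 d⁻¹.
Set 142.7·exp(−k·t) = 76 → t = ln(142.7/76)/k = 64370 s = 17.88 h.
Distance = v·t = 0.12·64370 = 7724 m = 7.724 km.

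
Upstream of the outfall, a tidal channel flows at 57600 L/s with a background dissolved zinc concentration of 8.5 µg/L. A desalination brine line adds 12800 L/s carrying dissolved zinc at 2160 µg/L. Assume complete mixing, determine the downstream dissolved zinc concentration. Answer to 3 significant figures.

Mixed concentration C = ΣQC/ΣQ = (57600·8.500 + 12800·2160) / 70400 = 28140000/70400 = 399.7 µg/L.

400 µg/L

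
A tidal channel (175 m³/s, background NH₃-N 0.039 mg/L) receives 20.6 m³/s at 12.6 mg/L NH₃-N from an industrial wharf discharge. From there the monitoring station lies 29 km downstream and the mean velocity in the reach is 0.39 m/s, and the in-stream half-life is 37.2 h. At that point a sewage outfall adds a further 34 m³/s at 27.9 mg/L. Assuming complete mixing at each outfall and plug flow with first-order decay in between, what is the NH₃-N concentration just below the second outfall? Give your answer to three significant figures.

Flow-weighted average: C = (175.0·0.03900 + 20.60·12.60) / 195.6 = 266.4/195.6 = 1.362 mg/L; combined flow 195.6 m³/s.
Travel time t = 29·1000 / 0.39 = 74360 s = 20.66 h.
Half-life 37.2 h → k = ln 2 / 37.2 = 0.01863 h⁻¹ = 0.4472 d⁻¹.
After decay, C = 1.362 × e^(−kt) = 1.362 × 0.6805 = 0.9268 mg/L.
At the second outfall, C = (195.6·0.9268 + 34.00·27.90) / (195.6 + 34.00) = 4.921 mg/L.

4.92 mg/L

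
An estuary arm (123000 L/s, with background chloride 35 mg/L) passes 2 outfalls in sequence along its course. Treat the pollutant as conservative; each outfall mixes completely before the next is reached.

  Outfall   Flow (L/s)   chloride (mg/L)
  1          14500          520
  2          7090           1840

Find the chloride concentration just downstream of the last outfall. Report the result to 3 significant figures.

172 mg/L

Below outfall 1: Q → 137500 L/s, C = (123000·35.00 + 14500·520.0)/137500 = 86.15 mg/L.
Below outfall 2: Q → 144600 L/s, C = (137500·86.15 + 7090·1840)/144600 = 172.1 mg/L.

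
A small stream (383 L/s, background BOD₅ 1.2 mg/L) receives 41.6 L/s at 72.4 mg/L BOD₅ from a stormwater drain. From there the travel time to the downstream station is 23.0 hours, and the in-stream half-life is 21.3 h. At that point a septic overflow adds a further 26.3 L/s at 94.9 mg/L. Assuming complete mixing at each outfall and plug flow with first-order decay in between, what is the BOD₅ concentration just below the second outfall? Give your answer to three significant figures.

Mixed concentration C = ΣQC/ΣQ = (383.0·1.200 + 41.60·72.40) / 424.6 = 3471/424.6 = 8.176 mg/L; combined flow 424.6 L/s.
Half-life 21.3 h → k = ln 2 / 21.3 = 0.03254 h⁻¹ = 0.7810 d⁻¹.
Applying C = C₀e^(−kt): 8.176 × 0.4731 = 3.868 mg/L.
Second outfall: C = (424.6·3.868 + 26.30·94.90)/450.9 = 9.178 mg/L.

9.18 mg/L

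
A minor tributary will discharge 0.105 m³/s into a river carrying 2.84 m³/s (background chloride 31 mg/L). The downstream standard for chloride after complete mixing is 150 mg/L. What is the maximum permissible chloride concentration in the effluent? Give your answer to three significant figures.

3370 mg/L

At the limit, (Qr·Cr + Qe·Cₑ)/(Qr + Qe) = 150:
Cₑ = (2.945·150 − 2.840·31.00) / 0.1050 = 3369 mg/L.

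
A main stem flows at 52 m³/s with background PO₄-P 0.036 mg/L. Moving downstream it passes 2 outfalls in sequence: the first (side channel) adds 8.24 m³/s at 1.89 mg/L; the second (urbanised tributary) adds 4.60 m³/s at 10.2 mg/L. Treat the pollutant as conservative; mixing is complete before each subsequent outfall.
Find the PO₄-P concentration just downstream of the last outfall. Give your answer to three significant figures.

Outfall 1: combined Q = 60.24 m³/s; C = (52.00·0.03600 + 8.240·1.890)/60.24 = 0.2896 mg/L.
Outfall 2: combined Q = 64.84 m³/s; C = (60.24·0.2896 + 4.600·10.20)/64.84 = 0.9927 mg/L.

0.993 mg/L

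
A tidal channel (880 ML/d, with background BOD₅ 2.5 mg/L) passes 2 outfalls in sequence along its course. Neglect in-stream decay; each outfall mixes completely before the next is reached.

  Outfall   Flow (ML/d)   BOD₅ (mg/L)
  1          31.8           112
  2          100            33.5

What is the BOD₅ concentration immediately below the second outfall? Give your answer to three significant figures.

Outfall 1: combined Q = 911.8 ML/d; C = (880.0·2.500 + 31.80·112.0)/911.8 = 6.319 mg/L.
Outfall 2: combined Q = 1012 ML/d; C = (911.8·6.319 + 100.0·33.50)/1012 = 9.005 mg/L.

9.01 mg/L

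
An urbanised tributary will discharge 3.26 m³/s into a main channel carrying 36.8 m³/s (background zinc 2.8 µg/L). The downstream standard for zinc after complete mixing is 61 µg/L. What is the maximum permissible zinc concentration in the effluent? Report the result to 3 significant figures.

718 µg/L

At the limit, (Qr·Cr + Qe·Cₑ)/(Qr + Qe) = 61:
Cₑ = (40.06·61 − 36.80·2.800) / 3.260 = 718.0 µg/L.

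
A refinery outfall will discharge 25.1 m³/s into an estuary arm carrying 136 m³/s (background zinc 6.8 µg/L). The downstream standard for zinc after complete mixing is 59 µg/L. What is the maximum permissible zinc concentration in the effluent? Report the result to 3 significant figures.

342 µg/L

At the limit, (Qr·Cr + Qe·Cₑ)/(Qr + Qe) = 59:
Cₑ = (161.1·59 − 136.0·6.800) / 25.10 = 341.8 µg/L.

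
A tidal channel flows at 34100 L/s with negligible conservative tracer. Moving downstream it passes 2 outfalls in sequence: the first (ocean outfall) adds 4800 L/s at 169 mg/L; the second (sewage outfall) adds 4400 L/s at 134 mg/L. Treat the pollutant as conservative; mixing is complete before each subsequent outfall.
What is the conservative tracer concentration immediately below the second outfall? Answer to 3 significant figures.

After outfall 1: Q = 34100 + 4800 = 38900 L/s; C = (34100·0 + 4800·169.0)/38900 = 20.85 mg/L.
After outfall 2: Q = 38900 + 4400 = 43300 L/s; C = (38900·20.85 + 4400·134.0)/43300 = 32.35 mg/L.

32.4 mg/L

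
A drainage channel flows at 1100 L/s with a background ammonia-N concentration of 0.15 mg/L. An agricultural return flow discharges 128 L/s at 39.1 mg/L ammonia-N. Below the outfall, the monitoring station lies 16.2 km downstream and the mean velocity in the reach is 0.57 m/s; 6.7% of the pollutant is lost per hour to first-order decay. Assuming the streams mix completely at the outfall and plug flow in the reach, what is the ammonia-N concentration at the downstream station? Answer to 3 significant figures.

2.43 mg/L

Mixed concentration C = ΣQC/ΣQ = (1100·0.1500 + 128.0·39.10) / 1228 = 5170/1228 = 4.210 mg/L.
Travel time t = 16.2·1000 / 0.57 = 28420 s = 7.895 h.
6.7%/h lost → k = −ln(1 − 0.067) = 0.06935 h⁻¹.
Decay over the reach: 4.210·exp(−kt) = 4.210·0.5784 = 2.435 mg/L.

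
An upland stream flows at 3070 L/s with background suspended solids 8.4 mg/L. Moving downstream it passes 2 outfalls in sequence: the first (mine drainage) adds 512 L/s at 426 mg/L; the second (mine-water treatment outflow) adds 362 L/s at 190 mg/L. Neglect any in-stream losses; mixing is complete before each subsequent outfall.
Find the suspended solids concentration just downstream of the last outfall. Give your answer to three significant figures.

Below outfall 1: Q → 3582 L/s, C = (3070·8.400 + 512.0·426.0)/3582 = 68.09 mg/L.
Below outfall 2: Q → 3944 L/s, C = (3582·68.09 + 362.0·190.0)/3944 = 79.28 mg/L.

79.3 mg/L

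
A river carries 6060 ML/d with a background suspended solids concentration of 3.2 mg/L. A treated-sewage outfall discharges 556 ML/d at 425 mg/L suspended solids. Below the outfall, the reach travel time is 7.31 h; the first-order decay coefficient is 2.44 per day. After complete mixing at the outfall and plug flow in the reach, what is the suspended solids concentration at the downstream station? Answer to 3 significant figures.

18.4 mg/L

Mass balance: C = (6060·3.200 + 556.0·425.0) / 6616 = 255700/6616 = 38.65 mg/L.
First-order decay: C = 38.65·exp(−k·t) = 38.65·0.4756 = 18.38 mg/L.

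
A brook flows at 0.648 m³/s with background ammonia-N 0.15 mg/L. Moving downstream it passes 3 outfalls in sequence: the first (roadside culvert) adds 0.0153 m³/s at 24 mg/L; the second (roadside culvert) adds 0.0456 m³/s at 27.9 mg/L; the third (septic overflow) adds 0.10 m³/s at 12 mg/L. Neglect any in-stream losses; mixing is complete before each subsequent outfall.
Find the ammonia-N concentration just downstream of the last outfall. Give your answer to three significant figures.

3.63 mg/L

Outfall 1: combined Q = 0.6633 m³/s; C = (0.6480·0.1500 + 0.01530·24.00)/0.6633 = 0.7001 mg/L.
Outfall 2: combined Q = 0.7089 m³/s; C = (0.6633·0.7001 + 0.04560·27.90)/0.7089 = 2.450 mg/L.
Outfall 3: combined Q = 0.8089 m³/s; C = (0.7089·2.450 + 0.1000·12.00)/0.8089 = 3.630 mg/L.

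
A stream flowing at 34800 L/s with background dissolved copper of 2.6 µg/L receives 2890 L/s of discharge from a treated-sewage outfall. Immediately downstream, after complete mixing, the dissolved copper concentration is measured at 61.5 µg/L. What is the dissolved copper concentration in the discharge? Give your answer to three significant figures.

771 µg/L

Mass balance: 34800·2.600 + 2890·Cₑ = 37690·61.50
→ Cₑ = (37690·61.50 − 34800·2.600) / 2890 = 770.7 µg/L.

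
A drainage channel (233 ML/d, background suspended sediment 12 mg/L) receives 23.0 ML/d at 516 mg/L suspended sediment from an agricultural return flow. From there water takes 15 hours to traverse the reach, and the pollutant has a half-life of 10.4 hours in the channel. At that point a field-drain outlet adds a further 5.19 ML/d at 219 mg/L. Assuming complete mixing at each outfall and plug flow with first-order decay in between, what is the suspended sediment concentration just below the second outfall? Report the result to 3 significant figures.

25.0 mg/L

Mixed concentration C = ΣQC/ΣQ = (233.0·12.00 + 23.00·516.0) / 256.0 = 14660/256.0 = 57.28 mg/L; combined flow 256.0 ML/d.
Half-life 10.4 h → k = ln 2 / 10.4 = 0.06665 h⁻¹ = 1.600 d⁻¹.
First-order decay: C = 57.28·exp(−k·t) = 57.28·0.3680 = 21.08 mg/L.
At the second outfall, C = (256.0·21.08 + 5.190·219.0) / (256.0 + 5.190) = 25.01 mg/L.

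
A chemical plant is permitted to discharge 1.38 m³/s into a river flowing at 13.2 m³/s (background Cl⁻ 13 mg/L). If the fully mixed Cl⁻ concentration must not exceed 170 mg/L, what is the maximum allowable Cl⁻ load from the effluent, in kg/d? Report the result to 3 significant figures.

199000 kg/d

Mass balance at the limit: 13.20·13.00 + 1.380·Cₑ = 14.58·170 → Cₑ = 1672 mg/L.
Load = 1.380 m³/s × 1672 g/m³ × 86 400 s/d = 199300 kg/d.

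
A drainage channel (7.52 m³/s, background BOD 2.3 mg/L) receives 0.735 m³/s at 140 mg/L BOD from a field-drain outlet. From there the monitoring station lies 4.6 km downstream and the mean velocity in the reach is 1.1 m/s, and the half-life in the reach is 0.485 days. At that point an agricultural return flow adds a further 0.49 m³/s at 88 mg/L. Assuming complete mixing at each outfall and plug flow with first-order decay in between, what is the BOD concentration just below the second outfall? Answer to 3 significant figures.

17.8 mg/L

Flow-weighted average: C = (7.520·2.300 + 0.7350·140.0) / 8.255 = 120.2/8.255 = 14.56 mg/L; combined flow 8.255 m³/s.
Travel time t = 4.6·1000 / 1.1 = 4182 s = 1.162 h.
Half-life 0.485 d → k = ln 2 / 0.485 = 1.429 d⁻¹.
After decay, C = 14.56 × e^(−kt) = 14.56 × 0.9332 = 13.59 mg/L.
At the second outfall, C = (8.255·13.59 + 0.4900·88.00) / (8.255 + 0.4900) = 17.76 mg/L.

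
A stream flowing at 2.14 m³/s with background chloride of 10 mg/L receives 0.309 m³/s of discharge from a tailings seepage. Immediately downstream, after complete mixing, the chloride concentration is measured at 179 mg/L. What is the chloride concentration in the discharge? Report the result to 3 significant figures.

Mass balance: 2.140·10.00 + 0.3090·Cₑ = 2.449·179.0
→ Cₑ = (2.449·179.0 − 2.140·10.00) / 0.3090 = 1349 mg/L.

1350 mg/L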